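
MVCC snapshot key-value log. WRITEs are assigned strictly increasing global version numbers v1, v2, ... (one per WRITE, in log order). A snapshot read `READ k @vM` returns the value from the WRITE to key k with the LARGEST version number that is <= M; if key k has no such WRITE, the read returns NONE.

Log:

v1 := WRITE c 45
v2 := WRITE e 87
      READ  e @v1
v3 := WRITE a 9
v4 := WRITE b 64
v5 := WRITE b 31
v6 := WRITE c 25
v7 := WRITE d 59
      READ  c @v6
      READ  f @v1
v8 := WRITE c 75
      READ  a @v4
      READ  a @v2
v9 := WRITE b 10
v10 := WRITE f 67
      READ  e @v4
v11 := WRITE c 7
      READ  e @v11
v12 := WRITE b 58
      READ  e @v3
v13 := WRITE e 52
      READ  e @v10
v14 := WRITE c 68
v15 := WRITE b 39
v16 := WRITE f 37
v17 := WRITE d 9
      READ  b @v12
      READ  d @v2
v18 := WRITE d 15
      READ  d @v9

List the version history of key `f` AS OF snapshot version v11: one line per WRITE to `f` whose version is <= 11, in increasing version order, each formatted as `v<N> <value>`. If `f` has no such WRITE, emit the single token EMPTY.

Scan writes for key=f with version <= 11:
  v1 WRITE c 45 -> skip
  v2 WRITE e 87 -> skip
  v3 WRITE a 9 -> skip
  v4 WRITE b 64 -> skip
  v5 WRITE b 31 -> skip
  v6 WRITE c 25 -> skip
  v7 WRITE d 59 -> skip
  v8 WRITE c 75 -> skip
  v9 WRITE b 10 -> skip
  v10 WRITE f 67 -> keep
  v11 WRITE c 7 -> skip
  v12 WRITE b 58 -> skip
  v13 WRITE e 52 -> skip
  v14 WRITE c 68 -> skip
  v15 WRITE b 39 -> skip
  v16 WRITE f 37 -> drop (> snap)
  v17 WRITE d 9 -> skip
  v18 WRITE d 15 -> skip
Collected: [(10, 67)]

Answer: v10 67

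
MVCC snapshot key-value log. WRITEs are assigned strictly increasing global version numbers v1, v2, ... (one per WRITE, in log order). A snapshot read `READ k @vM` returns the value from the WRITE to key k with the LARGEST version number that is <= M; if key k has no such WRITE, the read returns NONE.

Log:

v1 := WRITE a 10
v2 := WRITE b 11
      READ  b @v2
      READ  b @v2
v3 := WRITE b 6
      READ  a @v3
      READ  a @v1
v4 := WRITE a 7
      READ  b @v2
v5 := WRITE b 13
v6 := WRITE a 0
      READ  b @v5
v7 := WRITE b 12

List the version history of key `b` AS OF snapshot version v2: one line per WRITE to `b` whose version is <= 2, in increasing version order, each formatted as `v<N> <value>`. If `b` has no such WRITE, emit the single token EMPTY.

Scan writes for key=b with version <= 2:
  v1 WRITE a 10 -> skip
  v2 WRITE b 11 -> keep
  v3 WRITE b 6 -> drop (> snap)
  v4 WRITE a 7 -> skip
  v5 WRITE b 13 -> drop (> snap)
  v6 WRITE a 0 -> skip
  v7 WRITE b 12 -> drop (> snap)
Collected: [(2, 11)]

Answer: v2 11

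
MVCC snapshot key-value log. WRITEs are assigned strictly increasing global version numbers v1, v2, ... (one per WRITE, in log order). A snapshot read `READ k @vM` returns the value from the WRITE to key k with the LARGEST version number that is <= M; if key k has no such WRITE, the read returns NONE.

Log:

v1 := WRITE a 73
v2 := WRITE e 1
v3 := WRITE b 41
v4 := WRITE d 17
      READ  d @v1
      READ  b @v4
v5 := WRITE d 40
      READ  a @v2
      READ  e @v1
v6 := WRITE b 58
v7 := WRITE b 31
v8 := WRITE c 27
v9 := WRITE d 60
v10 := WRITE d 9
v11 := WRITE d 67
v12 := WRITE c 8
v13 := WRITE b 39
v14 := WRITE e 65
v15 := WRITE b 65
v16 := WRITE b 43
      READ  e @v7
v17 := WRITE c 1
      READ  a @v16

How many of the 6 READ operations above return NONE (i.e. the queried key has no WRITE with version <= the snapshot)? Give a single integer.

v1: WRITE a=73  (a history now [(1, 73)])
v2: WRITE e=1  (e history now [(2, 1)])
v3: WRITE b=41  (b history now [(3, 41)])
v4: WRITE d=17  (d history now [(4, 17)])
READ d @v1: history=[(4, 17)] -> no version <= 1 -> NONE
READ b @v4: history=[(3, 41)] -> pick v3 -> 41
v5: WRITE d=40  (d history now [(4, 17), (5, 40)])
READ a @v2: history=[(1, 73)] -> pick v1 -> 73
READ e @v1: history=[(2, 1)] -> no version <= 1 -> NONE
v6: WRITE b=58  (b history now [(3, 41), (6, 58)])
v7: WRITE b=31  (b history now [(3, 41), (6, 58), (7, 31)])
v8: WRITE c=27  (c history now [(8, 27)])
v9: WRITE d=60  (d history now [(4, 17), (5, 40), (9, 60)])
v10: WRITE d=9  (d history now [(4, 17), (5, 40), (9, 60), (10, 9)])
v11: WRITE d=67  (d history now [(4, 17), (5, 40), (9, 60), (10, 9), (11, 67)])
v12: WRITE c=8  (c history now [(8, 27), (12, 8)])
v13: WRITE b=39  (b history now [(3, 41), (6, 58), (7, 31), (13, 39)])
v14: WRITE e=65  (e history now [(2, 1), (14, 65)])
v15: WRITE b=65  (b history now [(3, 41), (6, 58), (7, 31), (13, 39), (15, 65)])
v16: WRITE b=43  (b history now [(3, 41), (6, 58), (7, 31), (13, 39), (15, 65), (16, 43)])
READ e @v7: history=[(2, 1), (14, 65)] -> pick v2 -> 1
v17: WRITE c=1  (c history now [(8, 27), (12, 8), (17, 1)])
READ a @v16: history=[(1, 73)] -> pick v1 -> 73
Read results in order: ['NONE', '41', '73', 'NONE', '1', '73']
NONE count = 2

Answer: 2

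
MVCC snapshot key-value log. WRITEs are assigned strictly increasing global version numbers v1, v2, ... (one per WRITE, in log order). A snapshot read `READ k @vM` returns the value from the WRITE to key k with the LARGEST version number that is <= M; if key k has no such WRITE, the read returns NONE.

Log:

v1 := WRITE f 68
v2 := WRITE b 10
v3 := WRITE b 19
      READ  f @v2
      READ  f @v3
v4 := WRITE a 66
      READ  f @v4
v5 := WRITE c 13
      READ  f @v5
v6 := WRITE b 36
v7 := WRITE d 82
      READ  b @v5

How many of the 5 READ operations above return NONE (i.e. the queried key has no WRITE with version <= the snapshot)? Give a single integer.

Answer: 0

Derivation:
v1: WRITE f=68  (f history now [(1, 68)])
v2: WRITE b=10  (b history now [(2, 10)])
v3: WRITE b=19  (b history now [(2, 10), (3, 19)])
READ f @v2: history=[(1, 68)] -> pick v1 -> 68
READ f @v3: history=[(1, 68)] -> pick v1 -> 68
v4: WRITE a=66  (a history now [(4, 66)])
READ f @v4: history=[(1, 68)] -> pick v1 -> 68
v5: WRITE c=13  (c history now [(5, 13)])
READ f @v5: history=[(1, 68)] -> pick v1 -> 68
v6: WRITE b=36  (b history now [(2, 10), (3, 19), (6, 36)])
v7: WRITE d=82  (d history now [(7, 82)])
READ b @v5: history=[(2, 10), (3, 19), (6, 36)] -> pick v3 -> 19
Read results in order: ['68', '68', '68', '68', '19']
NONE count = 0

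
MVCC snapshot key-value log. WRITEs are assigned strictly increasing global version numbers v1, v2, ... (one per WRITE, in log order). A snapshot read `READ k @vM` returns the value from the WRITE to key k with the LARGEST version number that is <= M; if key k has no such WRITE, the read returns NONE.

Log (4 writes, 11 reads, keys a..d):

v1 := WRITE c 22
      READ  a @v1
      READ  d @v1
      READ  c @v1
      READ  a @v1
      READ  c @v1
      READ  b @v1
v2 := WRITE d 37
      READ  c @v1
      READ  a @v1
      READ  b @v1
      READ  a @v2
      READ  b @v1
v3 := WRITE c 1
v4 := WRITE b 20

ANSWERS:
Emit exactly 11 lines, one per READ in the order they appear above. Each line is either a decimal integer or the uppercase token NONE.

Answer: NONE
NONE
22
NONE
22
NONE
22
NONE
NONE
NONE
NONE

Derivation:
v1: WRITE c=22  (c history now [(1, 22)])
READ a @v1: history=[] -> no version <= 1 -> NONE
READ d @v1: history=[] -> no version <= 1 -> NONE
READ c @v1: history=[(1, 22)] -> pick v1 -> 22
READ a @v1: history=[] -> no version <= 1 -> NONE
READ c @v1: history=[(1, 22)] -> pick v1 -> 22
READ b @v1: history=[] -> no version <= 1 -> NONE
v2: WRITE d=37  (d history now [(2, 37)])
READ c @v1: history=[(1, 22)] -> pick v1 -> 22
READ a @v1: history=[] -> no version <= 1 -> NONE
READ b @v1: history=[] -> no version <= 1 -> NONE
READ a @v2: history=[] -> no version <= 2 -> NONE
READ b @v1: history=[] -> no version <= 1 -> NONE
v3: WRITE c=1  (c history now [(1, 22), (3, 1)])
v4: WRITE b=20  (b history now [(4, 20)])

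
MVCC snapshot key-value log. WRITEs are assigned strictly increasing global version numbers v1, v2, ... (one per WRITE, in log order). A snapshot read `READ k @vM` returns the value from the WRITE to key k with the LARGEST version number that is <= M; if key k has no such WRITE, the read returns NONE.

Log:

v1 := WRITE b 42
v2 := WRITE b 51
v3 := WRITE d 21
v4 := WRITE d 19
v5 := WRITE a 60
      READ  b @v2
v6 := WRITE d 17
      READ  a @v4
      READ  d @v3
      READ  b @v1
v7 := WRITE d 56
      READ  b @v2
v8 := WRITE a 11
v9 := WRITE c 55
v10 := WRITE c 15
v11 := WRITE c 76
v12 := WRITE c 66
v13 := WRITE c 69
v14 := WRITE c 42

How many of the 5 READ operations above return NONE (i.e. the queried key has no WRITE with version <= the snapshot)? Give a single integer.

v1: WRITE b=42  (b history now [(1, 42)])
v2: WRITE b=51  (b history now [(1, 42), (2, 51)])
v3: WRITE d=21  (d history now [(3, 21)])
v4: WRITE d=19  (d history now [(3, 21), (4, 19)])
v5: WRITE a=60  (a history now [(5, 60)])
READ b @v2: history=[(1, 42), (2, 51)] -> pick v2 -> 51
v6: WRITE d=17  (d history now [(3, 21), (4, 19), (6, 17)])
READ a @v4: history=[(5, 60)] -> no version <= 4 -> NONE
READ d @v3: history=[(3, 21), (4, 19), (6, 17)] -> pick v3 -> 21
READ b @v1: history=[(1, 42), (2, 51)] -> pick v1 -> 42
v7: WRITE d=56  (d history now [(3, 21), (4, 19), (6, 17), (7, 56)])
READ b @v2: history=[(1, 42), (2, 51)] -> pick v2 -> 51
v8: WRITE a=11  (a history now [(5, 60), (8, 11)])
v9: WRITE c=55  (c history now [(9, 55)])
v10: WRITE c=15  (c history now [(9, 55), (10, 15)])
v11: WRITE c=76  (c history now [(9, 55), (10, 15), (11, 76)])
v12: WRITE c=66  (c history now [(9, 55), (10, 15), (11, 76), (12, 66)])
v13: WRITE c=69  (c history now [(9, 55), (10, 15), (11, 76), (12, 66), (13, 69)])
v14: WRITE c=42  (c history now [(9, 55), (10, 15), (11, 76), (12, 66), (13, 69), (14, 42)])
Read results in order: ['51', 'NONE', '21', '42', '51']
NONE count = 1

Answer: 1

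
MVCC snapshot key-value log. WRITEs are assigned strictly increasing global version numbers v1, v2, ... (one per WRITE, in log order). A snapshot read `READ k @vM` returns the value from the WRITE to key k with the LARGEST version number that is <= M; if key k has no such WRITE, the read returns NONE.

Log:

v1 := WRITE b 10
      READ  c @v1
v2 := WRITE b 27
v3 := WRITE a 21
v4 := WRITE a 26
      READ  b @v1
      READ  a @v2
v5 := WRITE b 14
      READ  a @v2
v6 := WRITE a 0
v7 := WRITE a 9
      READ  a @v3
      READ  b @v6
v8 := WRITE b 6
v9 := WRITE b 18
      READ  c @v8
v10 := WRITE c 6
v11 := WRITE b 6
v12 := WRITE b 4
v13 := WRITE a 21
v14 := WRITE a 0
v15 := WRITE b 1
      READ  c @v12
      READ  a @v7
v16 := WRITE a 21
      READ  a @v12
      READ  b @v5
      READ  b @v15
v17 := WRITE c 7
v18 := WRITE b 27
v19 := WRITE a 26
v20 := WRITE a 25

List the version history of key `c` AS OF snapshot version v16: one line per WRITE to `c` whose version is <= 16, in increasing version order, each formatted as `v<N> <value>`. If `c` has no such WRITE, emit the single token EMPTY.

Scan writes for key=c with version <= 16:
  v1 WRITE b 10 -> skip
  v2 WRITE b 27 -> skip
  v3 WRITE a 21 -> skip
  v4 WRITE a 26 -> skip
  v5 WRITE b 14 -> skip
  v6 WRITE a 0 -> skip
  v7 WRITE a 9 -> skip
  v8 WRITE b 6 -> skip
  v9 WRITE b 18 -> skip
  v10 WRITE c 6 -> keep
  v11 WRITE b 6 -> skip
  v12 WRITE b 4 -> skip
  v13 WRITE a 21 -> skip
  v14 WRITE a 0 -> skip
  v15 WRITE b 1 -> skip
  v16 WRITE a 21 -> skip
  v17 WRITE c 7 -> drop (> snap)
  v18 WRITE b 27 -> skip
  v19 WRITE a 26 -> skip
  v20 WRITE a 25 -> skip
Collected: [(10, 6)]

Answer: v10 6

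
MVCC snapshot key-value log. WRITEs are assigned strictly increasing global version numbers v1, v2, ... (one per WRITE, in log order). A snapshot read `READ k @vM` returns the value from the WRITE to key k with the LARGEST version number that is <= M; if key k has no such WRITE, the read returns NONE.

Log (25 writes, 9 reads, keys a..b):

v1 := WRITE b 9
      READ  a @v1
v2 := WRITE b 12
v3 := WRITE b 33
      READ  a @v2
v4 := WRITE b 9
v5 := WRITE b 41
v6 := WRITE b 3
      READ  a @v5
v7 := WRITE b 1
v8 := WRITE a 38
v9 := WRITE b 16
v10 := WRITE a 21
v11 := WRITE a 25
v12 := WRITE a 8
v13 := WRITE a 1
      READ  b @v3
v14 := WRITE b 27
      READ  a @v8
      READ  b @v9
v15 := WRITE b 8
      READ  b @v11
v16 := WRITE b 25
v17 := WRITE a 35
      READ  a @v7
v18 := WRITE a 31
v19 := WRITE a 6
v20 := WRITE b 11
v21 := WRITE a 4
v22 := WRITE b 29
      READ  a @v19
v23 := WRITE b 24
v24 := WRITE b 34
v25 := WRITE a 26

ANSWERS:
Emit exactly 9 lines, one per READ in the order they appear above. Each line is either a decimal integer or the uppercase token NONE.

v1: WRITE b=9  (b history now [(1, 9)])
READ a @v1: history=[] -> no version <= 1 -> NONE
v2: WRITE b=12  (b history now [(1, 9), (2, 12)])
v3: WRITE b=33  (b history now [(1, 9), (2, 12), (3, 33)])
READ a @v2: history=[] -> no version <= 2 -> NONE
v4: WRITE b=9  (b history now [(1, 9), (2, 12), (3, 33), (4, 9)])
v5: WRITE b=41  (b history now [(1, 9), (2, 12), (3, 33), (4, 9), (5, 41)])
v6: WRITE b=3  (b history now [(1, 9), (2, 12), (3, 33), (4, 9), (5, 41), (6, 3)])
READ a @v5: history=[] -> no version <= 5 -> NONE
v7: WRITE b=1  (b history now [(1, 9), (2, 12), (3, 33), (4, 9), (5, 41), (6, 3), (7, 1)])
v8: WRITE a=38  (a history now [(8, 38)])
v9: WRITE b=16  (b history now [(1, 9), (2, 12), (3, 33), (4, 9), (5, 41), (6, 3), (7, 1), (9, 16)])
v10: WRITE a=21  (a history now [(8, 38), (10, 21)])
v11: WRITE a=25  (a history now [(8, 38), (10, 21), (11, 25)])
v12: WRITE a=8  (a history now [(8, 38), (10, 21), (11, 25), (12, 8)])
v13: WRITE a=1  (a history now [(8, 38), (10, 21), (11, 25), (12, 8), (13, 1)])
READ b @v3: history=[(1, 9), (2, 12), (3, 33), (4, 9), (5, 41), (6, 3), (7, 1), (9, 16)] -> pick v3 -> 33
v14: WRITE b=27  (b history now [(1, 9), (2, 12), (3, 33), (4, 9), (5, 41), (6, 3), (7, 1), (9, 16), (14, 27)])
READ a @v8: history=[(8, 38), (10, 21), (11, 25), (12, 8), (13, 1)] -> pick v8 -> 38
READ b @v9: history=[(1, 9), (2, 12), (3, 33), (4, 9), (5, 41), (6, 3), (7, 1), (9, 16), (14, 27)] -> pick v9 -> 16
v15: WRITE b=8  (b history now [(1, 9), (2, 12), (3, 33), (4, 9), (5, 41), (6, 3), (7, 1), (9, 16), (14, 27), (15, 8)])
READ b @v11: history=[(1, 9), (2, 12), (3, 33), (4, 9), (5, 41), (6, 3), (7, 1), (9, 16), (14, 27), (15, 8)] -> pick v9 -> 16
v16: WRITE b=25  (b history now [(1, 9), (2, 12), (3, 33), (4, 9), (5, 41), (6, 3), (7, 1), (9, 16), (14, 27), (15, 8), (16, 25)])
v17: WRITE a=35  (a history now [(8, 38), (10, 21), (11, 25), (12, 8), (13, 1), (17, 35)])
READ a @v7: history=[(8, 38), (10, 21), (11, 25), (12, 8), (13, 1), (17, 35)] -> no version <= 7 -> NONE
v18: WRITE a=31  (a history now [(8, 38), (10, 21), (11, 25), (12, 8), (13, 1), (17, 35), (18, 31)])
v19: WRITE a=6  (a history now [(8, 38), (10, 21), (11, 25), (12, 8), (13, 1), (17, 35), (18, 31), (19, 6)])
v20: WRITE b=11  (b history now [(1, 9), (2, 12), (3, 33), (4, 9), (5, 41), (6, 3), (7, 1), (9, 16), (14, 27), (15, 8), (16, 25), (20, 11)])
v21: WRITE a=4  (a history now [(8, 38), (10, 21), (11, 25), (12, 8), (13, 1), (17, 35), (18, 31), (19, 6), (21, 4)])
v22: WRITE b=29  (b history now [(1, 9), (2, 12), (3, 33), (4, 9), (5, 41), (6, 3), (7, 1), (9, 16), (14, 27), (15, 8), (16, 25), (20, 11), (22, 29)])
READ a @v19: history=[(8, 38), (10, 21), (11, 25), (12, 8), (13, 1), (17, 35), (18, 31), (19, 6), (21, 4)] -> pick v19 -> 6
v23: WRITE b=24  (b history now [(1, 9), (2, 12), (3, 33), (4, 9), (5, 41), (6, 3), (7, 1), (9, 16), (14, 27), (15, 8), (16, 25), (20, 11), (22, 29), (23, 24)])
v24: WRITE b=34  (b history now [(1, 9), (2, 12), (3, 33), (4, 9), (5, 41), (6, 3), (7, 1), (9, 16), (14, 27), (15, 8), (16, 25), (20, 11), (22, 29), (23, 24), (24, 34)])
v25: WRITE a=26  (a history now [(8, 38), (10, 21), (11, 25), (12, 8), (13, 1), (17, 35), (18, 31), (19, 6), (21, 4), (25, 26)])

Answer: NONE
NONE
NONE
33
38
16
16
NONE
6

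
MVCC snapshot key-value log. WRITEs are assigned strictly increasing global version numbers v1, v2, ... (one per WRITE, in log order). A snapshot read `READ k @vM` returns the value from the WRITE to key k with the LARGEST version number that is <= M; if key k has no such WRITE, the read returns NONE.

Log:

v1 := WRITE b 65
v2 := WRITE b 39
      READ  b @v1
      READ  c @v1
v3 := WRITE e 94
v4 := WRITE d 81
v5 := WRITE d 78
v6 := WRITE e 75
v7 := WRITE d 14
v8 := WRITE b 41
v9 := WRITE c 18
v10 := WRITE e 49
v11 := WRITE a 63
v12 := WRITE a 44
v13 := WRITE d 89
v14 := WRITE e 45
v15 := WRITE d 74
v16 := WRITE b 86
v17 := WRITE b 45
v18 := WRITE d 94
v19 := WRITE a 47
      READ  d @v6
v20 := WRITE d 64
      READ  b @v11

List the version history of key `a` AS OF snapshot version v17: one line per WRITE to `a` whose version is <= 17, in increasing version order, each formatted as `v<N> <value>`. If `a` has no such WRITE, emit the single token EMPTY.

Scan writes for key=a with version <= 17:
  v1 WRITE b 65 -> skip
  v2 WRITE b 39 -> skip
  v3 WRITE e 94 -> skip
  v4 WRITE d 81 -> skip
  v5 WRITE d 78 -> skip
  v6 WRITE e 75 -> skip
  v7 WRITE d 14 -> skip
  v8 WRITE b 41 -> skip
  v9 WRITE c 18 -> skip
  v10 WRITE e 49 -> skip
  v11 WRITE a 63 -> keep
  v12 WRITE a 44 -> keep
  v13 WRITE d 89 -> skip
  v14 WRITE e 45 -> skip
  v15 WRITE d 74 -> skip
  v16 WRITE b 86 -> skip
  v17 WRITE b 45 -> skip
  v18 WRITE d 94 -> skip
  v19 WRITE a 47 -> drop (> snap)
  v20 WRITE d 64 -> skip
Collected: [(11, 63), (12, 44)]

Answer: v11 63
v12 44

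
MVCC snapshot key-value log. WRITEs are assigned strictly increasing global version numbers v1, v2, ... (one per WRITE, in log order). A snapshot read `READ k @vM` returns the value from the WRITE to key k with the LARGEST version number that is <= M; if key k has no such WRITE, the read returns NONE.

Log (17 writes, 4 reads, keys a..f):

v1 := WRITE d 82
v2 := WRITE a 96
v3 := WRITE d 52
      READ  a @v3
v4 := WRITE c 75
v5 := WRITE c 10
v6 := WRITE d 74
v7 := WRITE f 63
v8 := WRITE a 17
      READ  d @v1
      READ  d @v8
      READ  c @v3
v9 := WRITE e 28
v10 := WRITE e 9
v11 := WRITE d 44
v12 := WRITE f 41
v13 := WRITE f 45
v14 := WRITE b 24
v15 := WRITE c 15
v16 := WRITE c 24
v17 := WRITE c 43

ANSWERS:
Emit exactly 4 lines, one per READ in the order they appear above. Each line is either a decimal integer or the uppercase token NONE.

v1: WRITE d=82  (d history now [(1, 82)])
v2: WRITE a=96  (a history now [(2, 96)])
v3: WRITE d=52  (d history now [(1, 82), (3, 52)])
READ a @v3: history=[(2, 96)] -> pick v2 -> 96
v4: WRITE c=75  (c history now [(4, 75)])
v5: WRITE c=10  (c history now [(4, 75), (5, 10)])
v6: WRITE d=74  (d history now [(1, 82), (3, 52), (6, 74)])
v7: WRITE f=63  (f history now [(7, 63)])
v8: WRITE a=17  (a history now [(2, 96), (8, 17)])
READ d @v1: history=[(1, 82), (3, 52), (6, 74)] -> pick v1 -> 82
READ d @v8: history=[(1, 82), (3, 52), (6, 74)] -> pick v6 -> 74
READ c @v3: history=[(4, 75), (5, 10)] -> no version <= 3 -> NONE
v9: WRITE e=28  (e history now [(9, 28)])
v10: WRITE e=9  (e history now [(9, 28), (10, 9)])
v11: WRITE d=44  (d history now [(1, 82), (3, 52), (6, 74), (11, 44)])
v12: WRITE f=41  (f history now [(7, 63), (12, 41)])
v13: WRITE f=45  (f history now [(7, 63), (12, 41), (13, 45)])
v14: WRITE b=24  (b history now [(14, 24)])
v15: WRITE c=15  (c history now [(4, 75), (5, 10), (15, 15)])
v16: WRITE c=24  (c history now [(4, 75), (5, 10), (15, 15), (16, 24)])
v17: WRITE c=43  (c history now [(4, 75), (5, 10), (15, 15), (16, 24), (17, 43)])

Answer: 96
82
74
NONE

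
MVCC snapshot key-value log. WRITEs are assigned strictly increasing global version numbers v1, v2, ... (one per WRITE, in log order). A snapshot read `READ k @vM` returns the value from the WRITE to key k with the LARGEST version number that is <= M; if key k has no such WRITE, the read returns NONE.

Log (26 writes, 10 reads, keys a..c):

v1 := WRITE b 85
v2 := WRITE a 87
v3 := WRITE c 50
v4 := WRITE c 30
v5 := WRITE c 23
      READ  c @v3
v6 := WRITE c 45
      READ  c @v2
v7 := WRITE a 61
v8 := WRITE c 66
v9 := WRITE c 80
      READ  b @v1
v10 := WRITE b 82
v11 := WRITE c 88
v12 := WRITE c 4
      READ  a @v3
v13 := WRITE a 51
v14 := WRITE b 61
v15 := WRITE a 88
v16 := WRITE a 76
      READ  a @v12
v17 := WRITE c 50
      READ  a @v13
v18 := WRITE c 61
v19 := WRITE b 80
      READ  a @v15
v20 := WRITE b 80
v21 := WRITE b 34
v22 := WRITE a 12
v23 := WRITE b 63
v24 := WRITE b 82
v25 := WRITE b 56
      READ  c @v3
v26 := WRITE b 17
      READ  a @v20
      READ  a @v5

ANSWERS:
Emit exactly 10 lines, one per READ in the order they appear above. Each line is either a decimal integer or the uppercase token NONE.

v1: WRITE b=85  (b history now [(1, 85)])
v2: WRITE a=87  (a history now [(2, 87)])
v3: WRITE c=50  (c history now [(3, 50)])
v4: WRITE c=30  (c history now [(3, 50), (4, 30)])
v5: WRITE c=23  (c history now [(3, 50), (4, 30), (5, 23)])
READ c @v3: history=[(3, 50), (4, 30), (5, 23)] -> pick v3 -> 50
v6: WRITE c=45  (c history now [(3, 50), (4, 30), (5, 23), (6, 45)])
READ c @v2: history=[(3, 50), (4, 30), (5, 23), (6, 45)] -> no version <= 2 -> NONE
v7: WRITE a=61  (a history now [(2, 87), (7, 61)])
v8: WRITE c=66  (c history now [(3, 50), (4, 30), (5, 23), (6, 45), (8, 66)])
v9: WRITE c=80  (c history now [(3, 50), (4, 30), (5, 23), (6, 45), (8, 66), (9, 80)])
READ b @v1: history=[(1, 85)] -> pick v1 -> 85
v10: WRITE b=82  (b history now [(1, 85), (10, 82)])
v11: WRITE c=88  (c history now [(3, 50), (4, 30), (5, 23), (6, 45), (8, 66), (9, 80), (11, 88)])
v12: WRITE c=4  (c history now [(3, 50), (4, 30), (5, 23), (6, 45), (8, 66), (9, 80), (11, 88), (12, 4)])
READ a @v3: history=[(2, 87), (7, 61)] -> pick v2 -> 87
v13: WRITE a=51  (a history now [(2, 87), (7, 61), (13, 51)])
v14: WRITE b=61  (b history now [(1, 85), (10, 82), (14, 61)])
v15: WRITE a=88  (a history now [(2, 87), (7, 61), (13, 51), (15, 88)])
v16: WRITE a=76  (a history now [(2, 87), (7, 61), (13, 51), (15, 88), (16, 76)])
READ a @v12: history=[(2, 87), (7, 61), (13, 51), (15, 88), (16, 76)] -> pick v7 -> 61
v17: WRITE c=50  (c history now [(3, 50), (4, 30), (5, 23), (6, 45), (8, 66), (9, 80), (11, 88), (12, 4), (17, 50)])
READ a @v13: history=[(2, 87), (7, 61), (13, 51), (15, 88), (16, 76)] -> pick v13 -> 51
v18: WRITE c=61  (c history now [(3, 50), (4, 30), (5, 23), (6, 45), (8, 66), (9, 80), (11, 88), (12, 4), (17, 50), (18, 61)])
v19: WRITE b=80  (b history now [(1, 85), (10, 82), (14, 61), (19, 80)])
READ a @v15: history=[(2, 87), (7, 61), (13, 51), (15, 88), (16, 76)] -> pick v15 -> 88
v20: WRITE b=80  (b history now [(1, 85), (10, 82), (14, 61), (19, 80), (20, 80)])
v21: WRITE b=34  (b history now [(1, 85), (10, 82), (14, 61), (19, 80), (20, 80), (21, 34)])
v22: WRITE a=12  (a history now [(2, 87), (7, 61), (13, 51), (15, 88), (16, 76), (22, 12)])
v23: WRITE b=63  (b history now [(1, 85), (10, 82), (14, 61), (19, 80), (20, 80), (21, 34), (23, 63)])
v24: WRITE b=82  (b history now [(1, 85), (10, 82), (14, 61), (19, 80), (20, 80), (21, 34), (23, 63), (24, 82)])
v25: WRITE b=56  (b history now [(1, 85), (10, 82), (14, 61), (19, 80), (20, 80), (21, 34), (23, 63), (24, 82), (25, 56)])
READ c @v3: history=[(3, 50), (4, 30), (5, 23), (6, 45), (8, 66), (9, 80), (11, 88), (12, 4), (17, 50), (18, 61)] -> pick v3 -> 50
v26: WRITE b=17  (b history now [(1, 85), (10, 82), (14, 61), (19, 80), (20, 80), (21, 34), (23, 63), (24, 82), (25, 56), (26, 17)])
READ a @v20: history=[(2, 87), (7, 61), (13, 51), (15, 88), (16, 76), (22, 12)] -> pick v16 -> 76
READ a @v5: history=[(2, 87), (7, 61), (13, 51), (15, 88), (16, 76), (22, 12)] -> pick v2 -> 87

Answer: 50
NONE
85
87
61
51
88
50
76
87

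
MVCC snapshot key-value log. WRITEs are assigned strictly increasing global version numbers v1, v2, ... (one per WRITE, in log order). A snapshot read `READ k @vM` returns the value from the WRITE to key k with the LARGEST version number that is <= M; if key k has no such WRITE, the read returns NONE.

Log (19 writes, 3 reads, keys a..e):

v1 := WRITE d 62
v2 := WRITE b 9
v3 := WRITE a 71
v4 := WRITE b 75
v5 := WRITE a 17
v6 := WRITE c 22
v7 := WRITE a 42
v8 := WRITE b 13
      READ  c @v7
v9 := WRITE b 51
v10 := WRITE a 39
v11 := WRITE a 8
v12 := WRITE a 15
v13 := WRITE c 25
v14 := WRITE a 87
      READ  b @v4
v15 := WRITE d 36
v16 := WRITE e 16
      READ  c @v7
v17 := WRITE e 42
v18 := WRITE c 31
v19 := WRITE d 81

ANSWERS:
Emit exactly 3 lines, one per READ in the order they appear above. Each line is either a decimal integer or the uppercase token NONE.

v1: WRITE d=62  (d history now [(1, 62)])
v2: WRITE b=9  (b history now [(2, 9)])
v3: WRITE a=71  (a history now [(3, 71)])
v4: WRITE b=75  (b history now [(2, 9), (4, 75)])
v5: WRITE a=17  (a history now [(3, 71), (5, 17)])
v6: WRITE c=22  (c history now [(6, 22)])
v7: WRITE a=42  (a history now [(3, 71), (5, 17), (7, 42)])
v8: WRITE b=13  (b history now [(2, 9), (4, 75), (8, 13)])
READ c @v7: history=[(6, 22)] -> pick v6 -> 22
v9: WRITE b=51  (b history now [(2, 9), (4, 75), (8, 13), (9, 51)])
v10: WRITE a=39  (a history now [(3, 71), (5, 17), (7, 42), (10, 39)])
v11: WRITE a=8  (a history now [(3, 71), (5, 17), (7, 42), (10, 39), (11, 8)])
v12: WRITE a=15  (a history now [(3, 71), (5, 17), (7, 42), (10, 39), (11, 8), (12, 15)])
v13: WRITE c=25  (c history now [(6, 22), (13, 25)])
v14: WRITE a=87  (a history now [(3, 71), (5, 17), (7, 42), (10, 39), (11, 8), (12, 15), (14, 87)])
READ b @v4: history=[(2, 9), (4, 75), (8, 13), (9, 51)] -> pick v4 -> 75
v15: WRITE d=36  (d history now [(1, 62), (15, 36)])
v16: WRITE e=16  (e history now [(16, 16)])
READ c @v7: history=[(6, 22), (13, 25)] -> pick v6 -> 22
v17: WRITE e=42  (e history now [(16, 16), (17, 42)])
v18: WRITE c=31  (c history now [(6, 22), (13, 25), (18, 31)])
v19: WRITE d=81  (d history now [(1, 62), (15, 36), (19, 81)])

Answer: 22
75
22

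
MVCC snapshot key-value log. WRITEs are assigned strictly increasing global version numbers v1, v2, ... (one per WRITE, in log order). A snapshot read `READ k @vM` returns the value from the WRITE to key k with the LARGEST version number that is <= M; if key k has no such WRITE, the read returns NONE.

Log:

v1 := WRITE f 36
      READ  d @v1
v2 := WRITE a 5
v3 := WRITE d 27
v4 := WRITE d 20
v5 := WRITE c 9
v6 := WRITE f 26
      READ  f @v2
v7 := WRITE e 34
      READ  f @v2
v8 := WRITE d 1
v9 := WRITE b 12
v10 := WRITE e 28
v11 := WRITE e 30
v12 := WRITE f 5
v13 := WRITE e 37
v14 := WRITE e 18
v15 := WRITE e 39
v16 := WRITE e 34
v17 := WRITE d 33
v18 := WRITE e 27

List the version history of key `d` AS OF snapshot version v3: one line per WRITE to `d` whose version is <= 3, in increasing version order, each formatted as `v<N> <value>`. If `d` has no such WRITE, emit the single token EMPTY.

Scan writes for key=d with version <= 3:
  v1 WRITE f 36 -> skip
  v2 WRITE a 5 -> skip
  v3 WRITE d 27 -> keep
  v4 WRITE d 20 -> drop (> snap)
  v5 WRITE c 9 -> skip
  v6 WRITE f 26 -> skip
  v7 WRITE e 34 -> skip
  v8 WRITE d 1 -> drop (> snap)
  v9 WRITE b 12 -> skip
  v10 WRITE e 28 -> skip
  v11 WRITE e 30 -> skip
  v12 WRITE f 5 -> skip
  v13 WRITE e 37 -> skip
  v14 WRITE e 18 -> skip
  v15 WRITE e 39 -> skip
  v16 WRITE e 34 -> skip
  v17 WRITE d 33 -> drop (> snap)
  v18 WRITE e 27 -> skip
Collected: [(3, 27)]

Answer: v3 27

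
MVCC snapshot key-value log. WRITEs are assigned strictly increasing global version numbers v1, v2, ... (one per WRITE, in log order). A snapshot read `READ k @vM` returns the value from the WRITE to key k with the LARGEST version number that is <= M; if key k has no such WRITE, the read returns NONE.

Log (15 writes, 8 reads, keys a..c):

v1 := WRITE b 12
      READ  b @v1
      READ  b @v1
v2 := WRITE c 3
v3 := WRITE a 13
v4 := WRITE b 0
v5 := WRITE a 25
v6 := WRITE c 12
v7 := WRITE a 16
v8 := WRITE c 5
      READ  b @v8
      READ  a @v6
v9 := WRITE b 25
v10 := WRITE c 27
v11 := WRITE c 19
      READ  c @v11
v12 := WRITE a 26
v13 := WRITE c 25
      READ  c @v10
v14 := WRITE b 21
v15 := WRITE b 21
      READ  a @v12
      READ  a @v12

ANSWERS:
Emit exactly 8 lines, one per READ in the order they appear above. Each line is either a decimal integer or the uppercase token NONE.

Answer: 12
12
0
25
19
27
26
26

Derivation:
v1: WRITE b=12  (b history now [(1, 12)])
READ b @v1: history=[(1, 12)] -> pick v1 -> 12
READ b @v1: history=[(1, 12)] -> pick v1 -> 12
v2: WRITE c=3  (c history now [(2, 3)])
v3: WRITE a=13  (a history now [(3, 13)])
v4: WRITE b=0  (b history now [(1, 12), (4, 0)])
v5: WRITE a=25  (a history now [(3, 13), (5, 25)])
v6: WRITE c=12  (c history now [(2, 3), (6, 12)])
v7: WRITE a=16  (a history now [(3, 13), (5, 25), (7, 16)])
v8: WRITE c=5  (c history now [(2, 3), (6, 12), (8, 5)])
READ b @v8: history=[(1, 12), (4, 0)] -> pick v4 -> 0
READ a @v6: history=[(3, 13), (5, 25), (7, 16)] -> pick v5 -> 25
v9: WRITE b=25  (b history now [(1, 12), (4, 0), (9, 25)])
v10: WRITE c=27  (c history now [(2, 3), (6, 12), (8, 5), (10, 27)])
v11: WRITE c=19  (c history now [(2, 3), (6, 12), (8, 5), (10, 27), (11, 19)])
READ c @v11: history=[(2, 3), (6, 12), (8, 5), (10, 27), (11, 19)] -> pick v11 -> 19
v12: WRITE a=26  (a history now [(3, 13), (5, 25), (7, 16), (12, 26)])
v13: WRITE c=25  (c history now [(2, 3), (6, 12), (8, 5), (10, 27), (11, 19), (13, 25)])
READ c @v10: history=[(2, 3), (6, 12), (8, 5), (10, 27), (11, 19), (13, 25)] -> pick v10 -> 27
v14: WRITE b=21  (b history now [(1, 12), (4, 0), (9, 25), (14, 21)])
v15: WRITE b=21  (b history now [(1, 12), (4, 0), (9, 25), (14, 21), (15, 21)])
READ a @v12: history=[(3, 13), (5, 25), (7, 16), (12, 26)] -> pick v12 -> 26
READ a @v12: history=[(3, 13), (5, 25), (7, 16), (12, 26)] -> pick v12 -> 26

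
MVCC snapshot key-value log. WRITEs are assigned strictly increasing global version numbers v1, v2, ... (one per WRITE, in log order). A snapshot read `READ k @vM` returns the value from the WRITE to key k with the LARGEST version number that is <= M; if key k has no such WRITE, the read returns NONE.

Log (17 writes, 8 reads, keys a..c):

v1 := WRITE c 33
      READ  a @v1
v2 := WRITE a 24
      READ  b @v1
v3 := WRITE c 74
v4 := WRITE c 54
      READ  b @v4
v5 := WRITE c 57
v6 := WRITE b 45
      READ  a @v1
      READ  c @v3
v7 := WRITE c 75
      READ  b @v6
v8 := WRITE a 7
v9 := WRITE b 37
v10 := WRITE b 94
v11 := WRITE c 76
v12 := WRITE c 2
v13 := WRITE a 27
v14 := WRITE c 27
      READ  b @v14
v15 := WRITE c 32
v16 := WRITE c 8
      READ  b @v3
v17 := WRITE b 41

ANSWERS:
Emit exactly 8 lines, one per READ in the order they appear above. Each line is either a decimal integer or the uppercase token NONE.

v1: WRITE c=33  (c history now [(1, 33)])
READ a @v1: history=[] -> no version <= 1 -> NONE
v2: WRITE a=24  (a history now [(2, 24)])
READ b @v1: history=[] -> no version <= 1 -> NONE
v3: WRITE c=74  (c history now [(1, 33), (3, 74)])
v4: WRITE c=54  (c history now [(1, 33), (3, 74), (4, 54)])
READ b @v4: history=[] -> no version <= 4 -> NONE
v5: WRITE c=57  (c history now [(1, 33), (3, 74), (4, 54), (5, 57)])
v6: WRITE b=45  (b history now [(6, 45)])
READ a @v1: history=[(2, 24)] -> no version <= 1 -> NONE
READ c @v3: history=[(1, 33), (3, 74), (4, 54), (5, 57)] -> pick v3 -> 74
v7: WRITE c=75  (c history now [(1, 33), (3, 74), (4, 54), (5, 57), (7, 75)])
READ b @v6: history=[(6, 45)] -> pick v6 -> 45
v8: WRITE a=7  (a history now [(2, 24), (8, 7)])
v9: WRITE b=37  (b history now [(6, 45), (9, 37)])
v10: WRITE b=94  (b history now [(6, 45), (9, 37), (10, 94)])
v11: WRITE c=76  (c history now [(1, 33), (3, 74), (4, 54), (5, 57), (7, 75), (11, 76)])
v12: WRITE c=2  (c history now [(1, 33), (3, 74), (4, 54), (5, 57), (7, 75), (11, 76), (12, 2)])
v13: WRITE a=27  (a history now [(2, 24), (8, 7), (13, 27)])
v14: WRITE c=27  (c history now [(1, 33), (3, 74), (4, 54), (5, 57), (7, 75), (11, 76), (12, 2), (14, 27)])
READ b @v14: history=[(6, 45), (9, 37), (10, 94)] -> pick v10 -> 94
v15: WRITE c=32  (c history now [(1, 33), (3, 74), (4, 54), (5, 57), (7, 75), (11, 76), (12, 2), (14, 27), (15, 32)])
v16: WRITE c=8  (c history now [(1, 33), (3, 74), (4, 54), (5, 57), (7, 75), (11, 76), (12, 2), (14, 27), (15, 32), (16, 8)])
READ b @v3: history=[(6, 45), (9, 37), (10, 94)] -> no version <= 3 -> NONE
v17: WRITE b=41  (b history now [(6, 45), (9, 37), (10, 94), (17, 41)])

Answer: NONE
NONE
NONE
NONE
74
45
94
NONE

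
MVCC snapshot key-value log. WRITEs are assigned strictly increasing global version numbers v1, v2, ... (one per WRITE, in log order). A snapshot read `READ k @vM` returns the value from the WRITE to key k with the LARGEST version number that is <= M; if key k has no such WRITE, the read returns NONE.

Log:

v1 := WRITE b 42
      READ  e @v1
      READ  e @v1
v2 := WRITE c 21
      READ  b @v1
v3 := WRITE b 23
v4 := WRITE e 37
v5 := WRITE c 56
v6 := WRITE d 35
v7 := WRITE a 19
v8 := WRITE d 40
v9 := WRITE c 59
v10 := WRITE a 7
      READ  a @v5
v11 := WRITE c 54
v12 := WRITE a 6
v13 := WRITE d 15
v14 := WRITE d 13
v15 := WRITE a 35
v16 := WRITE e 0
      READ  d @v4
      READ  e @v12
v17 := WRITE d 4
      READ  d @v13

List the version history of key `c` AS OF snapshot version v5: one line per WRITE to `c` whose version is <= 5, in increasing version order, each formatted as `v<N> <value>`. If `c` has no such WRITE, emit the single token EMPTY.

Answer: v2 21
v5 56

Derivation:
Scan writes for key=c with version <= 5:
  v1 WRITE b 42 -> skip
  v2 WRITE c 21 -> keep
  v3 WRITE b 23 -> skip
  v4 WRITE e 37 -> skip
  v5 WRITE c 56 -> keep
  v6 WRITE d 35 -> skip
  v7 WRITE a 19 -> skip
  v8 WRITE d 40 -> skip
  v9 WRITE c 59 -> drop (> snap)
  v10 WRITE a 7 -> skip
  v11 WRITE c 54 -> drop (> snap)
  v12 WRITE a 6 -> skip
  v13 WRITE d 15 -> skip
  v14 WRITE d 13 -> skip
  v15 WRITE a 35 -> skip
  v16 WRITE e 0 -> skip
  v17 WRITE d 4 -> skip
Collected: [(2, 21), (5, 56)]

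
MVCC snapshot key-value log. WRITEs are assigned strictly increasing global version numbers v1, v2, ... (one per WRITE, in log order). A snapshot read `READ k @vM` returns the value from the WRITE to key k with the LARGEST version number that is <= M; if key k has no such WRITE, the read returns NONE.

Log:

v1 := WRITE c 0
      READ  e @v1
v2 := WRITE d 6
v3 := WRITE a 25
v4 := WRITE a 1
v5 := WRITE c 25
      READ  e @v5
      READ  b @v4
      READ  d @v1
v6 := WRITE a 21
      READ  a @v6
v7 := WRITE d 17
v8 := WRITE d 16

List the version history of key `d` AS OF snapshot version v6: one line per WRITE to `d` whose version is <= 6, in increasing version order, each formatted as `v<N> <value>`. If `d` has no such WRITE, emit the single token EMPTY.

Answer: v2 6

Derivation:
Scan writes for key=d with version <= 6:
  v1 WRITE c 0 -> skip
  v2 WRITE d 6 -> keep
  v3 WRITE a 25 -> skip
  v4 WRITE a 1 -> skip
  v5 WRITE c 25 -> skip
  v6 WRITE a 21 -> skip
  v7 WRITE d 17 -> drop (> snap)
  v8 WRITE d 16 -> drop (> snap)
Collected: [(2, 6)]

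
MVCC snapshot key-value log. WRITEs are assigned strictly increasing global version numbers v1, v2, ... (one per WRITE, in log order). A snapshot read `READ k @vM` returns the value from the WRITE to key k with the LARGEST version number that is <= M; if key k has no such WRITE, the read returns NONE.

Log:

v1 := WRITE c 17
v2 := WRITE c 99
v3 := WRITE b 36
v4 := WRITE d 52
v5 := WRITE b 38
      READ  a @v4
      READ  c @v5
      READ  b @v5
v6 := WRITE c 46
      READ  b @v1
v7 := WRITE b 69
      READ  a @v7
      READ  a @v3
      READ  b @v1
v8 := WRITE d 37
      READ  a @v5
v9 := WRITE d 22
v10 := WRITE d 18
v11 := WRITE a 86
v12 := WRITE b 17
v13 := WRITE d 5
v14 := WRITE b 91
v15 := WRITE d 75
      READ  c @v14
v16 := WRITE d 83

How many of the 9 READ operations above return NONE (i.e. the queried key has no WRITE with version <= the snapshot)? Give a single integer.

v1: WRITE c=17  (c history now [(1, 17)])
v2: WRITE c=99  (c history now [(1, 17), (2, 99)])
v3: WRITE b=36  (b history now [(3, 36)])
v4: WRITE d=52  (d history now [(4, 52)])
v5: WRITE b=38  (b history now [(3, 36), (5, 38)])
READ a @v4: history=[] -> no version <= 4 -> NONE
READ c @v5: history=[(1, 17), (2, 99)] -> pick v2 -> 99
READ b @v5: history=[(3, 36), (5, 38)] -> pick v5 -> 38
v6: WRITE c=46  (c history now [(1, 17), (2, 99), (6, 46)])
READ b @v1: history=[(3, 36), (5, 38)] -> no version <= 1 -> NONE
v7: WRITE b=69  (b history now [(3, 36), (5, 38), (7, 69)])
READ a @v7: history=[] -> no version <= 7 -> NONE
READ a @v3: history=[] -> no version <= 3 -> NONE
READ b @v1: history=[(3, 36), (5, 38), (7, 69)] -> no version <= 1 -> NONE
v8: WRITE d=37  (d history now [(4, 52), (8, 37)])
READ a @v5: history=[] -> no version <= 5 -> NONE
v9: WRITE d=22  (d history now [(4, 52), (8, 37), (9, 22)])
v10: WRITE d=18  (d history now [(4, 52), (8, 37), (9, 22), (10, 18)])
v11: WRITE a=86  (a history now [(11, 86)])
v12: WRITE b=17  (b history now [(3, 36), (5, 38), (7, 69), (12, 17)])
v13: WRITE d=5  (d history now [(4, 52), (8, 37), (9, 22), (10, 18), (13, 5)])
v14: WRITE b=91  (b history now [(3, 36), (5, 38), (7, 69), (12, 17), (14, 91)])
v15: WRITE d=75  (d history now [(4, 52), (8, 37), (9, 22), (10, 18), (13, 5), (15, 75)])
READ c @v14: history=[(1, 17), (2, 99), (6, 46)] -> pick v6 -> 46
v16: WRITE d=83  (d history now [(4, 52), (8, 37), (9, 22), (10, 18), (13, 5), (15, 75), (16, 83)])
Read results in order: ['NONE', '99', '38', 'NONE', 'NONE', 'NONE', 'NONE', 'NONE', '46']
NONE count = 6

Answer: 6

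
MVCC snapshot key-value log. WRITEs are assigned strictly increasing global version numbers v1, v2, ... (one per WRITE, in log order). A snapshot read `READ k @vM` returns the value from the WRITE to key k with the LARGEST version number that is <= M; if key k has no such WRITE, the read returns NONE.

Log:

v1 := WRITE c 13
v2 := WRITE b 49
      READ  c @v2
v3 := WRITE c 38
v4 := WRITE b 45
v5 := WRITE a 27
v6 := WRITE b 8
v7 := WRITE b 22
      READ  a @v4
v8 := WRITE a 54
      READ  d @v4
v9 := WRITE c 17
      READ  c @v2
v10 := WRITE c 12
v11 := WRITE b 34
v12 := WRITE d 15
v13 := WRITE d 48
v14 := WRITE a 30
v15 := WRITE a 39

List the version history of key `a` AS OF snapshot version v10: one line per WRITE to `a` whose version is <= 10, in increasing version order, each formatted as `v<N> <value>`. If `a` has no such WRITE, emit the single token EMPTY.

Answer: v5 27
v8 54

Derivation:
Scan writes for key=a with version <= 10:
  v1 WRITE c 13 -> skip
  v2 WRITE b 49 -> skip
  v3 WRITE c 38 -> skip
  v4 WRITE b 45 -> skip
  v5 WRITE a 27 -> keep
  v6 WRITE b 8 -> skip
  v7 WRITE b 22 -> skip
  v8 WRITE a 54 -> keep
  v9 WRITE c 17 -> skip
  v10 WRITE c 12 -> skip
  v11 WRITE b 34 -> skip
  v12 WRITE d 15 -> skip
  v13 WRITE d 48 -> skip
  v14 WRITE a 30 -> drop (> snap)
  v15 WRITE a 39 -> drop (> snap)
Collected: [(5, 27), (8, 54)]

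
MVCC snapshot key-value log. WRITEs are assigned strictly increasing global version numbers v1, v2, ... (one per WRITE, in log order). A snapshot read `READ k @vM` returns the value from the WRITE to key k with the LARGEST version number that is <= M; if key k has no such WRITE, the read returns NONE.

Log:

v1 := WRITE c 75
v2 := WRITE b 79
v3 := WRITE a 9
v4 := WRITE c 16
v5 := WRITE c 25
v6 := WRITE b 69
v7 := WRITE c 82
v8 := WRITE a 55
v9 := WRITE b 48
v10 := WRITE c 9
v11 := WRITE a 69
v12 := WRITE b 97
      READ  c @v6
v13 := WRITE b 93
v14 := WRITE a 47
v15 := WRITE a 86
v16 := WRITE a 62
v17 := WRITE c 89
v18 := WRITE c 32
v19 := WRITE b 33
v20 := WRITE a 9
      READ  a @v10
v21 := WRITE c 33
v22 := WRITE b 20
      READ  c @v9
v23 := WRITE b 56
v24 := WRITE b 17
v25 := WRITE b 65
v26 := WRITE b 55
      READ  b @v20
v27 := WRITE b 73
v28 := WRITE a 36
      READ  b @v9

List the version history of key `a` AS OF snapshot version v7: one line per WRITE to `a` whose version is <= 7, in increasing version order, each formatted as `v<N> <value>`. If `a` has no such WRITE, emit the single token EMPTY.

Scan writes for key=a with version <= 7:
  v1 WRITE c 75 -> skip
  v2 WRITE b 79 -> skip
  v3 WRITE a 9 -> keep
  v4 WRITE c 16 -> skip
  v5 WRITE c 25 -> skip
  v6 WRITE b 69 -> skip
  v7 WRITE c 82 -> skip
  v8 WRITE a 55 -> drop (> snap)
  v9 WRITE b 48 -> skip
  v10 WRITE c 9 -> skip
  v11 WRITE a 69 -> drop (> snap)
  v12 WRITE b 97 -> skip
  v13 WRITE b 93 -> skip
  v14 WRITE a 47 -> drop (> snap)
  v15 WRITE a 86 -> drop (> snap)
  v16 WRITE a 62 -> drop (> snap)
  v17 WRITE c 89 -> skip
  v18 WRITE c 32 -> skip
  v19 WRITE b 33 -> skip
  v20 WRITE a 9 -> drop (> snap)
  v21 WRITE c 33 -> skip
  v22 WRITE b 20 -> skip
  v23 WRITE b 56 -> skip
  v24 WRITE b 17 -> skip
  v25 WRITE b 65 -> skip
  v26 WRITE b 55 -> skip
  v27 WRITE b 73 -> skip
  v28 WRITE a 36 -> drop (> snap)
Collected: [(3, 9)]

Answer: v3 9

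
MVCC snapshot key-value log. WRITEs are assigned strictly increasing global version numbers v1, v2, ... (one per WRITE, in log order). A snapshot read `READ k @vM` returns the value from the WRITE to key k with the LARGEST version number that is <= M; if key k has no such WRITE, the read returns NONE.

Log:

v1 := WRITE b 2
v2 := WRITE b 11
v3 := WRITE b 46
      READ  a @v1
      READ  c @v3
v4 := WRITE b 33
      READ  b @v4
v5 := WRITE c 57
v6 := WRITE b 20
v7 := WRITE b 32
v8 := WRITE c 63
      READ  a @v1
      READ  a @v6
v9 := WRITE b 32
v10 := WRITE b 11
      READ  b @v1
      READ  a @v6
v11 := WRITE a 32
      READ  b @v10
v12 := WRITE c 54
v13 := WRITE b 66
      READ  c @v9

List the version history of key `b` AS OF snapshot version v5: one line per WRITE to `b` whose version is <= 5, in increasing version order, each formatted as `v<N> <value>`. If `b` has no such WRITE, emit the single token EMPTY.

Scan writes for key=b with version <= 5:
  v1 WRITE b 2 -> keep
  v2 WRITE b 11 -> keep
  v3 WRITE b 46 -> keep
  v4 WRITE b 33 -> keep
  v5 WRITE c 57 -> skip
  v6 WRITE b 20 -> drop (> snap)
  v7 WRITE b 32 -> drop (> snap)
  v8 WRITE c 63 -> skip
  v9 WRITE b 32 -> drop (> snap)
  v10 WRITE b 11 -> drop (> snap)
  v11 WRITE a 32 -> skip
  v12 WRITE c 54 -> skip
  v13 WRITE b 66 -> drop (> snap)
Collected: [(1, 2), (2, 11), (3, 46), (4, 33)]

Answer: v1 2
v2 11
v3 46
v4 33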